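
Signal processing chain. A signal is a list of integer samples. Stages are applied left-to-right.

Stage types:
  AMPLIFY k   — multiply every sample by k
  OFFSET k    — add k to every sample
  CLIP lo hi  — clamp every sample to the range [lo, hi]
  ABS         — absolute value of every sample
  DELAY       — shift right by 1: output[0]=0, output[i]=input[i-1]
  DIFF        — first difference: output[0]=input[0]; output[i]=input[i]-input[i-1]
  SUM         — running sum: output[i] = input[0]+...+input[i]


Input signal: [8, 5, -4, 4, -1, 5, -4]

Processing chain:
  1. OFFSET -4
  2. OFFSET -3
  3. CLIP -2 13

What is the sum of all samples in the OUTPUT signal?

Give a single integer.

Answer: -11

Derivation:
Input: [8, 5, -4, 4, -1, 5, -4]
Stage 1 (OFFSET -4): 8+-4=4, 5+-4=1, -4+-4=-8, 4+-4=0, -1+-4=-5, 5+-4=1, -4+-4=-8 -> [4, 1, -8, 0, -5, 1, -8]
Stage 2 (OFFSET -3): 4+-3=1, 1+-3=-2, -8+-3=-11, 0+-3=-3, -5+-3=-8, 1+-3=-2, -8+-3=-11 -> [1, -2, -11, -3, -8, -2, -11]
Stage 3 (CLIP -2 13): clip(1,-2,13)=1, clip(-2,-2,13)=-2, clip(-11,-2,13)=-2, clip(-3,-2,13)=-2, clip(-8,-2,13)=-2, clip(-2,-2,13)=-2, clip(-11,-2,13)=-2 -> [1, -2, -2, -2, -2, -2, -2]
Output sum: -11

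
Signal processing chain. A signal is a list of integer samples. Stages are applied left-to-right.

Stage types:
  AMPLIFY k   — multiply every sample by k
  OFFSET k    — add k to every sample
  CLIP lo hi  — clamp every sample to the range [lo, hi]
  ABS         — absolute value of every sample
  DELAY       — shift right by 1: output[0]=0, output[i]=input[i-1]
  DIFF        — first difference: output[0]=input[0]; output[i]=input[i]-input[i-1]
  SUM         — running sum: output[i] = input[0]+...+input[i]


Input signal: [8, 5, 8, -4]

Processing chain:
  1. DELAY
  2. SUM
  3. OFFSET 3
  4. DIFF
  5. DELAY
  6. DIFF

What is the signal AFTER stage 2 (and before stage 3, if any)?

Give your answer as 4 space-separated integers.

Input: [8, 5, 8, -4]
Stage 1 (DELAY): [0, 8, 5, 8] = [0, 8, 5, 8] -> [0, 8, 5, 8]
Stage 2 (SUM): sum[0..0]=0, sum[0..1]=8, sum[0..2]=13, sum[0..3]=21 -> [0, 8, 13, 21]

Answer: 0 8 13 21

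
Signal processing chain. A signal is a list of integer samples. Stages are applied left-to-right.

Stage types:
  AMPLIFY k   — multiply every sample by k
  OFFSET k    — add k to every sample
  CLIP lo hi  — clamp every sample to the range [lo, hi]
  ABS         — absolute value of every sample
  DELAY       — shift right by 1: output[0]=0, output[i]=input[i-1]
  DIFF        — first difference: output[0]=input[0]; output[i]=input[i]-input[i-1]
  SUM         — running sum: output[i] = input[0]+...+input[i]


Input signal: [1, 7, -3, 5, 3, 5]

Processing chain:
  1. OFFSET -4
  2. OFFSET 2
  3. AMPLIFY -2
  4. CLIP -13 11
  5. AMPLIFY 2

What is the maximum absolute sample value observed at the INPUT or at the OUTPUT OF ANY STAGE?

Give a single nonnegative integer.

Answer: 20

Derivation:
Input: [1, 7, -3, 5, 3, 5] (max |s|=7)
Stage 1 (OFFSET -4): 1+-4=-3, 7+-4=3, -3+-4=-7, 5+-4=1, 3+-4=-1, 5+-4=1 -> [-3, 3, -7, 1, -1, 1] (max |s|=7)
Stage 2 (OFFSET 2): -3+2=-1, 3+2=5, -7+2=-5, 1+2=3, -1+2=1, 1+2=3 -> [-1, 5, -5, 3, 1, 3] (max |s|=5)
Stage 3 (AMPLIFY -2): -1*-2=2, 5*-2=-10, -5*-2=10, 3*-2=-6, 1*-2=-2, 3*-2=-6 -> [2, -10, 10, -6, -2, -6] (max |s|=10)
Stage 4 (CLIP -13 11): clip(2,-13,11)=2, clip(-10,-13,11)=-10, clip(10,-13,11)=10, clip(-6,-13,11)=-6, clip(-2,-13,11)=-2, clip(-6,-13,11)=-6 -> [2, -10, 10, -6, -2, -6] (max |s|=10)
Stage 5 (AMPLIFY 2): 2*2=4, -10*2=-20, 10*2=20, -6*2=-12, -2*2=-4, -6*2=-12 -> [4, -20, 20, -12, -4, -12] (max |s|=20)
Overall max amplitude: 20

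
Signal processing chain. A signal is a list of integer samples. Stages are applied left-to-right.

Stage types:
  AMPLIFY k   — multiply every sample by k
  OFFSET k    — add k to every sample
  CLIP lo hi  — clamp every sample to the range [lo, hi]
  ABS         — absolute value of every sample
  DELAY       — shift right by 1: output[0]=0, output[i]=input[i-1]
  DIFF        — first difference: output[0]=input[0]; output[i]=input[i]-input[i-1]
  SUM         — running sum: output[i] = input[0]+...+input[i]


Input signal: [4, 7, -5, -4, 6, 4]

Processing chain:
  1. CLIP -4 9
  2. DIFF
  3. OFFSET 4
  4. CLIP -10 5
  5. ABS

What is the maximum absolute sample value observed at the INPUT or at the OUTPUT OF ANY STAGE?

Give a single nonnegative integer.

Answer: 14

Derivation:
Input: [4, 7, -5, -4, 6, 4] (max |s|=7)
Stage 1 (CLIP -4 9): clip(4,-4,9)=4, clip(7,-4,9)=7, clip(-5,-4,9)=-4, clip(-4,-4,9)=-4, clip(6,-4,9)=6, clip(4,-4,9)=4 -> [4, 7, -4, -4, 6, 4] (max |s|=7)
Stage 2 (DIFF): s[0]=4, 7-4=3, -4-7=-11, -4--4=0, 6--4=10, 4-6=-2 -> [4, 3, -11, 0, 10, -2] (max |s|=11)
Stage 3 (OFFSET 4): 4+4=8, 3+4=7, -11+4=-7, 0+4=4, 10+4=14, -2+4=2 -> [8, 7, -7, 4, 14, 2] (max |s|=14)
Stage 4 (CLIP -10 5): clip(8,-10,5)=5, clip(7,-10,5)=5, clip(-7,-10,5)=-7, clip(4,-10,5)=4, clip(14,-10,5)=5, clip(2,-10,5)=2 -> [5, 5, -7, 4, 5, 2] (max |s|=7)
Stage 5 (ABS): |5|=5, |5|=5, |-7|=7, |4|=4, |5|=5, |2|=2 -> [5, 5, 7, 4, 5, 2] (max |s|=7)
Overall max amplitude: 14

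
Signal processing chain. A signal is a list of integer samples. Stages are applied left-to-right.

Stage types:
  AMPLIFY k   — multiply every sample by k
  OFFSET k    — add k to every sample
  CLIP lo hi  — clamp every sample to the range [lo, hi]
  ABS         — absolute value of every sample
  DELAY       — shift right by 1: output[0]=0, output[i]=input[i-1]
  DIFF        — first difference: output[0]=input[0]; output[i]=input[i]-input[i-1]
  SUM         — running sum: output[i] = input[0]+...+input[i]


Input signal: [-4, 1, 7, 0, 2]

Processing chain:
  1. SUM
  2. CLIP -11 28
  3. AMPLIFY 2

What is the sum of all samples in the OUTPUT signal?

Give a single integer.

Input: [-4, 1, 7, 0, 2]
Stage 1 (SUM): sum[0..0]=-4, sum[0..1]=-3, sum[0..2]=4, sum[0..3]=4, sum[0..4]=6 -> [-4, -3, 4, 4, 6]
Stage 2 (CLIP -11 28): clip(-4,-11,28)=-4, clip(-3,-11,28)=-3, clip(4,-11,28)=4, clip(4,-11,28)=4, clip(6,-11,28)=6 -> [-4, -3, 4, 4, 6]
Stage 3 (AMPLIFY 2): -4*2=-8, -3*2=-6, 4*2=8, 4*2=8, 6*2=12 -> [-8, -6, 8, 8, 12]
Output sum: 14

Answer: 14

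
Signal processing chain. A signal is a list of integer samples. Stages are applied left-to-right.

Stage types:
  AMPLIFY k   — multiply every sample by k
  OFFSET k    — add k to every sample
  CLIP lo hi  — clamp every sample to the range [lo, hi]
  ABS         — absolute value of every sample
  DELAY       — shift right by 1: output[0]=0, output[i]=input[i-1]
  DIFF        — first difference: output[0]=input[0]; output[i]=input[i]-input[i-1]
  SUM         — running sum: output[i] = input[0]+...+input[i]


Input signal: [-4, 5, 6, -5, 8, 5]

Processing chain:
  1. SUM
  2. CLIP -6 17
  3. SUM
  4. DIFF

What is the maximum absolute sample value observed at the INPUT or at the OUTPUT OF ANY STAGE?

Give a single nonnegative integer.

Answer: 31

Derivation:
Input: [-4, 5, 6, -5, 8, 5] (max |s|=8)
Stage 1 (SUM): sum[0..0]=-4, sum[0..1]=1, sum[0..2]=7, sum[0..3]=2, sum[0..4]=10, sum[0..5]=15 -> [-4, 1, 7, 2, 10, 15] (max |s|=15)
Stage 2 (CLIP -6 17): clip(-4,-6,17)=-4, clip(1,-6,17)=1, clip(7,-6,17)=7, clip(2,-6,17)=2, clip(10,-6,17)=10, clip(15,-6,17)=15 -> [-4, 1, 7, 2, 10, 15] (max |s|=15)
Stage 3 (SUM): sum[0..0]=-4, sum[0..1]=-3, sum[0..2]=4, sum[0..3]=6, sum[0..4]=16, sum[0..5]=31 -> [-4, -3, 4, 6, 16, 31] (max |s|=31)
Stage 4 (DIFF): s[0]=-4, -3--4=1, 4--3=7, 6-4=2, 16-6=10, 31-16=15 -> [-4, 1, 7, 2, 10, 15] (max |s|=15)
Overall max amplitude: 31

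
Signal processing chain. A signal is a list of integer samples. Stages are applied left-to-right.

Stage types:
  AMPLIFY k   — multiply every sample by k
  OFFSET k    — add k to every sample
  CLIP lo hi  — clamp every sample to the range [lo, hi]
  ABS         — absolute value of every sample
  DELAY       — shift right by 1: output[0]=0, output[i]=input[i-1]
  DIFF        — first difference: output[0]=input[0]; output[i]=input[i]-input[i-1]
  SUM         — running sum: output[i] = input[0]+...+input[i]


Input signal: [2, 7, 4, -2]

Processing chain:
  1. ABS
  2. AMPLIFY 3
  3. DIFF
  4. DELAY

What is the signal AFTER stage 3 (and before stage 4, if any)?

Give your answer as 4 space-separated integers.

Answer: 6 15 -9 -6

Derivation:
Input: [2, 7, 4, -2]
Stage 1 (ABS): |2|=2, |7|=7, |4|=4, |-2|=2 -> [2, 7, 4, 2]
Stage 2 (AMPLIFY 3): 2*3=6, 7*3=21, 4*3=12, 2*3=6 -> [6, 21, 12, 6]
Stage 3 (DIFF): s[0]=6, 21-6=15, 12-21=-9, 6-12=-6 -> [6, 15, -9, -6]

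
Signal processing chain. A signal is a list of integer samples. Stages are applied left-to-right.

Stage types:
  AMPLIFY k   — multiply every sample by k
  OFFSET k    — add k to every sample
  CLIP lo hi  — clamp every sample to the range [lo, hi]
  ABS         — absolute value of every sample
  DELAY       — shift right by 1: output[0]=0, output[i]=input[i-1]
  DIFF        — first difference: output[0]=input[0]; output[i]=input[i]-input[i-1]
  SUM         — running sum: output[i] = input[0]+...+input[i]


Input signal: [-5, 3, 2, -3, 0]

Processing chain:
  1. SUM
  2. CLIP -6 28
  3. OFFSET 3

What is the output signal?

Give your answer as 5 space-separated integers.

Answer: -2 1 3 0 0

Derivation:
Input: [-5, 3, 2, -3, 0]
Stage 1 (SUM): sum[0..0]=-5, sum[0..1]=-2, sum[0..2]=0, sum[0..3]=-3, sum[0..4]=-3 -> [-5, -2, 0, -3, -3]
Stage 2 (CLIP -6 28): clip(-5,-6,28)=-5, clip(-2,-6,28)=-2, clip(0,-6,28)=0, clip(-3,-6,28)=-3, clip(-3,-6,28)=-3 -> [-5, -2, 0, -3, -3]
Stage 3 (OFFSET 3): -5+3=-2, -2+3=1, 0+3=3, -3+3=0, -3+3=0 -> [-2, 1, 3, 0, 0]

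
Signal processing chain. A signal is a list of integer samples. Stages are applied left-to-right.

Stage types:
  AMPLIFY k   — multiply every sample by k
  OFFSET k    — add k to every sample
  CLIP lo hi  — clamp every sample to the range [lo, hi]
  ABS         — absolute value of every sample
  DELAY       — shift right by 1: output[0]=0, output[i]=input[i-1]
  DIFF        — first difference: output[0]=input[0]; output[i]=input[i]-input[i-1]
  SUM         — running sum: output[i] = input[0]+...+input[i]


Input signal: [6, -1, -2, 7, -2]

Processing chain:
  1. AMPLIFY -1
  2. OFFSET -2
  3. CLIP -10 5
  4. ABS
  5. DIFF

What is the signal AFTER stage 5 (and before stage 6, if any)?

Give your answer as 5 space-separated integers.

Answer: 8 -7 -1 9 -9

Derivation:
Input: [6, -1, -2, 7, -2]
Stage 1 (AMPLIFY -1): 6*-1=-6, -1*-1=1, -2*-1=2, 7*-1=-7, -2*-1=2 -> [-6, 1, 2, -7, 2]
Stage 2 (OFFSET -2): -6+-2=-8, 1+-2=-1, 2+-2=0, -7+-2=-9, 2+-2=0 -> [-8, -1, 0, -9, 0]
Stage 3 (CLIP -10 5): clip(-8,-10,5)=-8, clip(-1,-10,5)=-1, clip(0,-10,5)=0, clip(-9,-10,5)=-9, clip(0,-10,5)=0 -> [-8, -1, 0, -9, 0]
Stage 4 (ABS): |-8|=8, |-1|=1, |0|=0, |-9|=9, |0|=0 -> [8, 1, 0, 9, 0]
Stage 5 (DIFF): s[0]=8, 1-8=-7, 0-1=-1, 9-0=9, 0-9=-9 -> [8, -7, -1, 9, -9]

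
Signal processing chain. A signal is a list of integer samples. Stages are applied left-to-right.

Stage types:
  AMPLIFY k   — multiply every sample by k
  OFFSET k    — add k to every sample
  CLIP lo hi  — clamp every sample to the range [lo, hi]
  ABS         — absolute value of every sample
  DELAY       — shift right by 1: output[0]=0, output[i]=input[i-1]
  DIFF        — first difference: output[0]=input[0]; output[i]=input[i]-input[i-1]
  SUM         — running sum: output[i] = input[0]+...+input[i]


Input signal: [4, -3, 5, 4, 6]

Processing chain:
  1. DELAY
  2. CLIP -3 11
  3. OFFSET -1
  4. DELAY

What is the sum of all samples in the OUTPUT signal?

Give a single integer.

Input: [4, -3, 5, 4, 6]
Stage 1 (DELAY): [0, 4, -3, 5, 4] = [0, 4, -3, 5, 4] -> [0, 4, -3, 5, 4]
Stage 2 (CLIP -3 11): clip(0,-3,11)=0, clip(4,-3,11)=4, clip(-3,-3,11)=-3, clip(5,-3,11)=5, clip(4,-3,11)=4 -> [0, 4, -3, 5, 4]
Stage 3 (OFFSET -1): 0+-1=-1, 4+-1=3, -3+-1=-4, 5+-1=4, 4+-1=3 -> [-1, 3, -4, 4, 3]
Stage 4 (DELAY): [0, -1, 3, -4, 4] = [0, -1, 3, -4, 4] -> [0, -1, 3, -4, 4]
Output sum: 2

Answer: 2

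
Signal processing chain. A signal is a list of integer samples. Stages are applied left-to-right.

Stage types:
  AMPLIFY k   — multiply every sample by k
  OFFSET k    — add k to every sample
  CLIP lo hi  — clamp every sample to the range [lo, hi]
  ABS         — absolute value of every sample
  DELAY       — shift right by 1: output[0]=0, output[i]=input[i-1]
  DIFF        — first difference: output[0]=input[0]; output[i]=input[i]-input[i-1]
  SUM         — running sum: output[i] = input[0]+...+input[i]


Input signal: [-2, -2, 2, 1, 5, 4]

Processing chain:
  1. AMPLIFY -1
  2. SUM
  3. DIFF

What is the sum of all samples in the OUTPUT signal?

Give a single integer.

Input: [-2, -2, 2, 1, 5, 4]
Stage 1 (AMPLIFY -1): -2*-1=2, -2*-1=2, 2*-1=-2, 1*-1=-1, 5*-1=-5, 4*-1=-4 -> [2, 2, -2, -1, -5, -4]
Stage 2 (SUM): sum[0..0]=2, sum[0..1]=4, sum[0..2]=2, sum[0..3]=1, sum[0..4]=-4, sum[0..5]=-8 -> [2, 4, 2, 1, -4, -8]
Stage 3 (DIFF): s[0]=2, 4-2=2, 2-4=-2, 1-2=-1, -4-1=-5, -8--4=-4 -> [2, 2, -2, -1, -5, -4]
Output sum: -8

Answer: -8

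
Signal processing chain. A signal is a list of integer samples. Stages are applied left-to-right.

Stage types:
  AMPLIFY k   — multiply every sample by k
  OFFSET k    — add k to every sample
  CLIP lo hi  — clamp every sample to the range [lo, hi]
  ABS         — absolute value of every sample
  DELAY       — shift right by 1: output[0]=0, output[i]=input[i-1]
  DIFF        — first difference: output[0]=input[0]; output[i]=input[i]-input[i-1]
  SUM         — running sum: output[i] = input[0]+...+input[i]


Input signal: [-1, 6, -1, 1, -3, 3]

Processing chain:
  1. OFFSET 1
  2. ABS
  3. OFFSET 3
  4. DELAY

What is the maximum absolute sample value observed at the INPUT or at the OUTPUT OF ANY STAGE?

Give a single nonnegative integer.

Input: [-1, 6, -1, 1, -3, 3] (max |s|=6)
Stage 1 (OFFSET 1): -1+1=0, 6+1=7, -1+1=0, 1+1=2, -3+1=-2, 3+1=4 -> [0, 7, 0, 2, -2, 4] (max |s|=7)
Stage 2 (ABS): |0|=0, |7|=7, |0|=0, |2|=2, |-2|=2, |4|=4 -> [0, 7, 0, 2, 2, 4] (max |s|=7)
Stage 3 (OFFSET 3): 0+3=3, 7+3=10, 0+3=3, 2+3=5, 2+3=5, 4+3=7 -> [3, 10, 3, 5, 5, 7] (max |s|=10)
Stage 4 (DELAY): [0, 3, 10, 3, 5, 5] = [0, 3, 10, 3, 5, 5] -> [0, 3, 10, 3, 5, 5] (max |s|=10)
Overall max amplitude: 10

Answer: 10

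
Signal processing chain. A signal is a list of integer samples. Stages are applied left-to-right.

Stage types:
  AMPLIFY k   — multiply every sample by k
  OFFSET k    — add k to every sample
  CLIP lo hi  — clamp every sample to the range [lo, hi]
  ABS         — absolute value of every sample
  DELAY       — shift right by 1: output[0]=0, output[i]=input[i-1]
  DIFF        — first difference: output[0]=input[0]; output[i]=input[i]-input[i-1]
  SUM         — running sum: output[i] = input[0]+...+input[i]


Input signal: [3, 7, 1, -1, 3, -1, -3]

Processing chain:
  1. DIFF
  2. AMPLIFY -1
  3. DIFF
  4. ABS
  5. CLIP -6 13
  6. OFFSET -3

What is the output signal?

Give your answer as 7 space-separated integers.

Answer: 0 -2 7 1 3 5 -1

Derivation:
Input: [3, 7, 1, -1, 3, -1, -3]
Stage 1 (DIFF): s[0]=3, 7-3=4, 1-7=-6, -1-1=-2, 3--1=4, -1-3=-4, -3--1=-2 -> [3, 4, -6, -2, 4, -4, -2]
Stage 2 (AMPLIFY -1): 3*-1=-3, 4*-1=-4, -6*-1=6, -2*-1=2, 4*-1=-4, -4*-1=4, -2*-1=2 -> [-3, -4, 6, 2, -4, 4, 2]
Stage 3 (DIFF): s[0]=-3, -4--3=-1, 6--4=10, 2-6=-4, -4-2=-6, 4--4=8, 2-4=-2 -> [-3, -1, 10, -4, -6, 8, -2]
Stage 4 (ABS): |-3|=3, |-1|=1, |10|=10, |-4|=4, |-6|=6, |8|=8, |-2|=2 -> [3, 1, 10, 4, 6, 8, 2]
Stage 5 (CLIP -6 13): clip(3,-6,13)=3, clip(1,-6,13)=1, clip(10,-6,13)=10, clip(4,-6,13)=4, clip(6,-6,13)=6, clip(8,-6,13)=8, clip(2,-6,13)=2 -> [3, 1, 10, 4, 6, 8, 2]
Stage 6 (OFFSET -3): 3+-3=0, 1+-3=-2, 10+-3=7, 4+-3=1, 6+-3=3, 8+-3=5, 2+-3=-1 -> [0, -2, 7, 1, 3, 5, -1]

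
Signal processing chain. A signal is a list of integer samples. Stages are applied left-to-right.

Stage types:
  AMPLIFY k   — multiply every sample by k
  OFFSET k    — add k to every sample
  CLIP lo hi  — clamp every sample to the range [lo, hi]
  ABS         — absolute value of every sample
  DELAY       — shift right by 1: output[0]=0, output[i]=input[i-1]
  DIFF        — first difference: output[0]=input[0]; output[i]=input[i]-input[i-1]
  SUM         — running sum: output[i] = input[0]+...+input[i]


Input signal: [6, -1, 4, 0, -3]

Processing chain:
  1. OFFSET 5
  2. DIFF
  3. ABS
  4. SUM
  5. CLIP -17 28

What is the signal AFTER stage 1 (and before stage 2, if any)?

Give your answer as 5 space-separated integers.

Answer: 11 4 9 5 2

Derivation:
Input: [6, -1, 4, 0, -3]
Stage 1 (OFFSET 5): 6+5=11, -1+5=4, 4+5=9, 0+5=5, -3+5=2 -> [11, 4, 9, 5, 2]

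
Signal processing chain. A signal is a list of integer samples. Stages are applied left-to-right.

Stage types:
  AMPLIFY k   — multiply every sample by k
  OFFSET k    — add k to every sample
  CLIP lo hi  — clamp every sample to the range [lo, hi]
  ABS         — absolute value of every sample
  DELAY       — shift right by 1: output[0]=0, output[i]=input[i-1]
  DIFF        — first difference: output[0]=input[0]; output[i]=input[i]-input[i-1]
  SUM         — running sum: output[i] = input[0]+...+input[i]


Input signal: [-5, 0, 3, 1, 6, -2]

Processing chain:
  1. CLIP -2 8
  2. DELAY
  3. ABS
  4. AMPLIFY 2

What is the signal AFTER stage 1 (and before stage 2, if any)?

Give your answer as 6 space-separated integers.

Input: [-5, 0, 3, 1, 6, -2]
Stage 1 (CLIP -2 8): clip(-5,-2,8)=-2, clip(0,-2,8)=0, clip(3,-2,8)=3, clip(1,-2,8)=1, clip(6,-2,8)=6, clip(-2,-2,8)=-2 -> [-2, 0, 3, 1, 6, -2]

Answer: -2 0 3 1 6 -2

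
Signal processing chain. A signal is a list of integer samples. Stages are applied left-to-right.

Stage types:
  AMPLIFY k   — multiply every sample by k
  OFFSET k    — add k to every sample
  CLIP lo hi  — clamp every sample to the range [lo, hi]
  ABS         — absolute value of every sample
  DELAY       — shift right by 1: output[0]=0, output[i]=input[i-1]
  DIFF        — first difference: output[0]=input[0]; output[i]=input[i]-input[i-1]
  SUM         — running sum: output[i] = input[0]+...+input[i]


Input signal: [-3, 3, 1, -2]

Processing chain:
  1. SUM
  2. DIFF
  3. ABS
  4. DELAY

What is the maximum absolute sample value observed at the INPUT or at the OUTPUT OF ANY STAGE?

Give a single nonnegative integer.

Input: [-3, 3, 1, -2] (max |s|=3)
Stage 1 (SUM): sum[0..0]=-3, sum[0..1]=0, sum[0..2]=1, sum[0..3]=-1 -> [-3, 0, 1, -1] (max |s|=3)
Stage 2 (DIFF): s[0]=-3, 0--3=3, 1-0=1, -1-1=-2 -> [-3, 3, 1, -2] (max |s|=3)
Stage 3 (ABS): |-3|=3, |3|=3, |1|=1, |-2|=2 -> [3, 3, 1, 2] (max |s|=3)
Stage 4 (DELAY): [0, 3, 3, 1] = [0, 3, 3, 1] -> [0, 3, 3, 1] (max |s|=3)
Overall max amplitude: 3

Answer: 3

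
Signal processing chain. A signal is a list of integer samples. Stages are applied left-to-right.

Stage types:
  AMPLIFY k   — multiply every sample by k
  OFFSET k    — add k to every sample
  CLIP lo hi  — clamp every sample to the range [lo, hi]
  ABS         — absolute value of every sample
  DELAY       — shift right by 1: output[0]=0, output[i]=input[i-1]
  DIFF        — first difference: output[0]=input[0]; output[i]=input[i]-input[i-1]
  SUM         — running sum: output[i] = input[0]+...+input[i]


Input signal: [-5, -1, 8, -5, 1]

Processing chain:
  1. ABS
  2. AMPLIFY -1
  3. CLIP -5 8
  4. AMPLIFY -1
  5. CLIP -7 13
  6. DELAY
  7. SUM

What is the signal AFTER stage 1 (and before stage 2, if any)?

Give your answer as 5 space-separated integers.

Answer: 5 1 8 5 1

Derivation:
Input: [-5, -1, 8, -5, 1]
Stage 1 (ABS): |-5|=5, |-1|=1, |8|=8, |-5|=5, |1|=1 -> [5, 1, 8, 5, 1]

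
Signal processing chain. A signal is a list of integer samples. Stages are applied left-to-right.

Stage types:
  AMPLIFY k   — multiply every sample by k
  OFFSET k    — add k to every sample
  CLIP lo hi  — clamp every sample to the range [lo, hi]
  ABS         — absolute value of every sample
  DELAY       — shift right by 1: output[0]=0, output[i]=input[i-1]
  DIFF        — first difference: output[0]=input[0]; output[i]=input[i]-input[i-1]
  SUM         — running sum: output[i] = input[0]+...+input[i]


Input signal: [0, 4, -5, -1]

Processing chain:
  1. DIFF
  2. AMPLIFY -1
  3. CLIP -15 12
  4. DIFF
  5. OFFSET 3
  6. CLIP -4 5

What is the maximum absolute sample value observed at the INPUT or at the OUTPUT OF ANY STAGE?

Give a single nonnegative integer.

Answer: 16

Derivation:
Input: [0, 4, -5, -1] (max |s|=5)
Stage 1 (DIFF): s[0]=0, 4-0=4, -5-4=-9, -1--5=4 -> [0, 4, -9, 4] (max |s|=9)
Stage 2 (AMPLIFY -1): 0*-1=0, 4*-1=-4, -9*-1=9, 4*-1=-4 -> [0, -4, 9, -4] (max |s|=9)
Stage 3 (CLIP -15 12): clip(0,-15,12)=0, clip(-4,-15,12)=-4, clip(9,-15,12)=9, clip(-4,-15,12)=-4 -> [0, -4, 9, -4] (max |s|=9)
Stage 4 (DIFF): s[0]=0, -4-0=-4, 9--4=13, -4-9=-13 -> [0, -4, 13, -13] (max |s|=13)
Stage 5 (OFFSET 3): 0+3=3, -4+3=-1, 13+3=16, -13+3=-10 -> [3, -1, 16, -10] (max |s|=16)
Stage 6 (CLIP -4 5): clip(3,-4,5)=3, clip(-1,-4,5)=-1, clip(16,-4,5)=5, clip(-10,-4,5)=-4 -> [3, -1, 5, -4] (max |s|=5)
Overall max amplitude: 16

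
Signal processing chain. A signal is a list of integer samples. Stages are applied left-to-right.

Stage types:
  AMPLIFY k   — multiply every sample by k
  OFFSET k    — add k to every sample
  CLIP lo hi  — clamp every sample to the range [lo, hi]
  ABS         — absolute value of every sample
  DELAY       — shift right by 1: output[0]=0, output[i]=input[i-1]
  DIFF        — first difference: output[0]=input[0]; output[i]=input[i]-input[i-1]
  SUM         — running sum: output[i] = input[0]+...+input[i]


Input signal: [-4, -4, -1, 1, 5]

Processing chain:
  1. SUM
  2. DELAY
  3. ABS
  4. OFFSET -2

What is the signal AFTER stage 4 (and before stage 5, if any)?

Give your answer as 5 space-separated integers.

Input: [-4, -4, -1, 1, 5]
Stage 1 (SUM): sum[0..0]=-4, sum[0..1]=-8, sum[0..2]=-9, sum[0..3]=-8, sum[0..4]=-3 -> [-4, -8, -9, -8, -3]
Stage 2 (DELAY): [0, -4, -8, -9, -8] = [0, -4, -8, -9, -8] -> [0, -4, -8, -9, -8]
Stage 3 (ABS): |0|=0, |-4|=4, |-8|=8, |-9|=9, |-8|=8 -> [0, 4, 8, 9, 8]
Stage 4 (OFFSET -2): 0+-2=-2, 4+-2=2, 8+-2=6, 9+-2=7, 8+-2=6 -> [-2, 2, 6, 7, 6]

Answer: -2 2 6 7 6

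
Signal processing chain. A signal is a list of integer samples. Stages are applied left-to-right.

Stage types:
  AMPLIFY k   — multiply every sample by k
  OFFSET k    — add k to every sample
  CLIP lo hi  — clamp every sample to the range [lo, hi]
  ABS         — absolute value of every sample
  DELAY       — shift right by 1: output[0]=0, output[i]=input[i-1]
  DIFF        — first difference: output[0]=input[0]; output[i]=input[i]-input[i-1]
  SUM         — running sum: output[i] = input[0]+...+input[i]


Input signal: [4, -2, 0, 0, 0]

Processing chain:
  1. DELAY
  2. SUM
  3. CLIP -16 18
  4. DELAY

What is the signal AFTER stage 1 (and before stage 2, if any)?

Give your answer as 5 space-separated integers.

Answer: 0 4 -2 0 0

Derivation:
Input: [4, -2, 0, 0, 0]
Stage 1 (DELAY): [0, 4, -2, 0, 0] = [0, 4, -2, 0, 0] -> [0, 4, -2, 0, 0]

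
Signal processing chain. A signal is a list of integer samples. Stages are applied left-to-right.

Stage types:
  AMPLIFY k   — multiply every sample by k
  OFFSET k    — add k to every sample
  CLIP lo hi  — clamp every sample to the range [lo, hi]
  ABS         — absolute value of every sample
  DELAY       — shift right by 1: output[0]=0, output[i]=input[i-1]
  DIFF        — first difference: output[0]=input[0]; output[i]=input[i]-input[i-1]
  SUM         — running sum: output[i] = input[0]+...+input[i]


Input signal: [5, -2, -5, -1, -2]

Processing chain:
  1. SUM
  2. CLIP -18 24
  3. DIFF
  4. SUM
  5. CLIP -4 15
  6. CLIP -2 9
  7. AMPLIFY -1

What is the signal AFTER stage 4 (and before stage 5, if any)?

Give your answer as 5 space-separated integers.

Input: [5, -2, -5, -1, -2]
Stage 1 (SUM): sum[0..0]=5, sum[0..1]=3, sum[0..2]=-2, sum[0..3]=-3, sum[0..4]=-5 -> [5, 3, -2, -3, -5]
Stage 2 (CLIP -18 24): clip(5,-18,24)=5, clip(3,-18,24)=3, clip(-2,-18,24)=-2, clip(-3,-18,24)=-3, clip(-5,-18,24)=-5 -> [5, 3, -2, -3, -5]
Stage 3 (DIFF): s[0]=5, 3-5=-2, -2-3=-5, -3--2=-1, -5--3=-2 -> [5, -2, -5, -1, -2]
Stage 4 (SUM): sum[0..0]=5, sum[0..1]=3, sum[0..2]=-2, sum[0..3]=-3, sum[0..4]=-5 -> [5, 3, -2, -3, -5]

Answer: 5 3 -2 -3 -5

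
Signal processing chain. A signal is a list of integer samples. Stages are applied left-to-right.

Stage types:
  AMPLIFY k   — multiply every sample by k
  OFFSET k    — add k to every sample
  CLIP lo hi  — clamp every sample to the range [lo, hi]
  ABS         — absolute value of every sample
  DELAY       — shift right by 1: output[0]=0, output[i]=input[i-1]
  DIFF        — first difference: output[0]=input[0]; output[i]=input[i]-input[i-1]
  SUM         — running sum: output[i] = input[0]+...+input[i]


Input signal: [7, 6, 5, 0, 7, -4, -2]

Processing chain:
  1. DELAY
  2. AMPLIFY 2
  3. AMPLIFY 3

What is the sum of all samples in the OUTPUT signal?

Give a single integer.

Answer: 126

Derivation:
Input: [7, 6, 5, 0, 7, -4, -2]
Stage 1 (DELAY): [0, 7, 6, 5, 0, 7, -4] = [0, 7, 6, 5, 0, 7, -4] -> [0, 7, 6, 5, 0, 7, -4]
Stage 2 (AMPLIFY 2): 0*2=0, 7*2=14, 6*2=12, 5*2=10, 0*2=0, 7*2=14, -4*2=-8 -> [0, 14, 12, 10, 0, 14, -8]
Stage 3 (AMPLIFY 3): 0*3=0, 14*3=42, 12*3=36, 10*3=30, 0*3=0, 14*3=42, -8*3=-24 -> [0, 42, 36, 30, 0, 42, -24]
Output sum: 126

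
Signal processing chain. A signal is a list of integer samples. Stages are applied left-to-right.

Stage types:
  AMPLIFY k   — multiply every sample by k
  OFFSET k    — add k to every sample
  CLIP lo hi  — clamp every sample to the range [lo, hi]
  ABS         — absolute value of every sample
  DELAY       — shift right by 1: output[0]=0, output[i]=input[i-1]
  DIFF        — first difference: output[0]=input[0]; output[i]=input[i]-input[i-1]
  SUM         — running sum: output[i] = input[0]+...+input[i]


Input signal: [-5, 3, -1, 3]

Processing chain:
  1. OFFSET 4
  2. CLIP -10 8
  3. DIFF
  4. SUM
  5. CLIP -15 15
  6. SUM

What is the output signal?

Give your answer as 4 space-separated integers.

Answer: -1 6 9 16

Derivation:
Input: [-5, 3, -1, 3]
Stage 1 (OFFSET 4): -5+4=-1, 3+4=7, -1+4=3, 3+4=7 -> [-1, 7, 3, 7]
Stage 2 (CLIP -10 8): clip(-1,-10,8)=-1, clip(7,-10,8)=7, clip(3,-10,8)=3, clip(7,-10,8)=7 -> [-1, 7, 3, 7]
Stage 3 (DIFF): s[0]=-1, 7--1=8, 3-7=-4, 7-3=4 -> [-1, 8, -4, 4]
Stage 4 (SUM): sum[0..0]=-1, sum[0..1]=7, sum[0..2]=3, sum[0..3]=7 -> [-1, 7, 3, 7]
Stage 5 (CLIP -15 15): clip(-1,-15,15)=-1, clip(7,-15,15)=7, clip(3,-15,15)=3, clip(7,-15,15)=7 -> [-1, 7, 3, 7]
Stage 6 (SUM): sum[0..0]=-1, sum[0..1]=6, sum[0..2]=9, sum[0..3]=16 -> [-1, 6, 9, 16]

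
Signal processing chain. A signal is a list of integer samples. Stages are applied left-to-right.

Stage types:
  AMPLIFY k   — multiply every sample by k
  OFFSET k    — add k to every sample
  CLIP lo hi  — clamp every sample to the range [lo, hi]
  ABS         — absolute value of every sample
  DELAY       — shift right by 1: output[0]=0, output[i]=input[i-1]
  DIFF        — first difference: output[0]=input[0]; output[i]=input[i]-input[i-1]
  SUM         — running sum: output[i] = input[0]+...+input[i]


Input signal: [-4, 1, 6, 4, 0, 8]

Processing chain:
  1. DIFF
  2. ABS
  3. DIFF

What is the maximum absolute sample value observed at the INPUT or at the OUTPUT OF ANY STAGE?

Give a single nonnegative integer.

Answer: 8

Derivation:
Input: [-4, 1, 6, 4, 0, 8] (max |s|=8)
Stage 1 (DIFF): s[0]=-4, 1--4=5, 6-1=5, 4-6=-2, 0-4=-4, 8-0=8 -> [-4, 5, 5, -2, -4, 8] (max |s|=8)
Stage 2 (ABS): |-4|=4, |5|=5, |5|=5, |-2|=2, |-4|=4, |8|=8 -> [4, 5, 5, 2, 4, 8] (max |s|=8)
Stage 3 (DIFF): s[0]=4, 5-4=1, 5-5=0, 2-5=-3, 4-2=2, 8-4=4 -> [4, 1, 0, -3, 2, 4] (max |s|=4)
Overall max amplitude: 8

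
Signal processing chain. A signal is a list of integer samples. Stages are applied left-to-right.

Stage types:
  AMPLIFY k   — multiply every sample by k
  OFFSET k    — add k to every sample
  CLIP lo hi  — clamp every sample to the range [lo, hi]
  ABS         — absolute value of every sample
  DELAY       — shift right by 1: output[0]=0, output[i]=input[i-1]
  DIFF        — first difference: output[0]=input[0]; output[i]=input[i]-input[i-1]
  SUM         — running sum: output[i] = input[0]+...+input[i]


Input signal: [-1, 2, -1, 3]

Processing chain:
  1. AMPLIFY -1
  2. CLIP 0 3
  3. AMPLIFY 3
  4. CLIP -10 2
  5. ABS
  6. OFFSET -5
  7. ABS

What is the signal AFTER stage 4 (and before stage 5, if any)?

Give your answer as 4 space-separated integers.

Input: [-1, 2, -1, 3]
Stage 1 (AMPLIFY -1): -1*-1=1, 2*-1=-2, -1*-1=1, 3*-1=-3 -> [1, -2, 1, -3]
Stage 2 (CLIP 0 3): clip(1,0,3)=1, clip(-2,0,3)=0, clip(1,0,3)=1, clip(-3,0,3)=0 -> [1, 0, 1, 0]
Stage 3 (AMPLIFY 3): 1*3=3, 0*3=0, 1*3=3, 0*3=0 -> [3, 0, 3, 0]
Stage 4 (CLIP -10 2): clip(3,-10,2)=2, clip(0,-10,2)=0, clip(3,-10,2)=2, clip(0,-10,2)=0 -> [2, 0, 2, 0]

Answer: 2 0 2 0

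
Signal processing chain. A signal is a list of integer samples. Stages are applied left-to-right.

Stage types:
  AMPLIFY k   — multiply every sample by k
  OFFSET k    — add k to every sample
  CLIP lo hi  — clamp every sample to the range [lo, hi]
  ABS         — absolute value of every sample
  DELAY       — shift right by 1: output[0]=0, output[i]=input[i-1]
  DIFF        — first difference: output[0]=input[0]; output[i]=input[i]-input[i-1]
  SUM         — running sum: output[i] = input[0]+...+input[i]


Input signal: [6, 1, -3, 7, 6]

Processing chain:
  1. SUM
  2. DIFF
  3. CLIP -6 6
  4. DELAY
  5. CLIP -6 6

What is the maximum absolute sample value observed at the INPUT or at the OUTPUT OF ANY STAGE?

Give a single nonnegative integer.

Input: [6, 1, -3, 7, 6] (max |s|=7)
Stage 1 (SUM): sum[0..0]=6, sum[0..1]=7, sum[0..2]=4, sum[0..3]=11, sum[0..4]=17 -> [6, 7, 4, 11, 17] (max |s|=17)
Stage 2 (DIFF): s[0]=6, 7-6=1, 4-7=-3, 11-4=7, 17-11=6 -> [6, 1, -3, 7, 6] (max |s|=7)
Stage 3 (CLIP -6 6): clip(6,-6,6)=6, clip(1,-6,6)=1, clip(-3,-6,6)=-3, clip(7,-6,6)=6, clip(6,-6,6)=6 -> [6, 1, -3, 6, 6] (max |s|=6)
Stage 4 (DELAY): [0, 6, 1, -3, 6] = [0, 6, 1, -3, 6] -> [0, 6, 1, -3, 6] (max |s|=6)
Stage 5 (CLIP -6 6): clip(0,-6,6)=0, clip(6,-6,6)=6, clip(1,-6,6)=1, clip(-3,-6,6)=-3, clip(6,-6,6)=6 -> [0, 6, 1, -3, 6] (max |s|=6)
Overall max amplitude: 17

Answer: 17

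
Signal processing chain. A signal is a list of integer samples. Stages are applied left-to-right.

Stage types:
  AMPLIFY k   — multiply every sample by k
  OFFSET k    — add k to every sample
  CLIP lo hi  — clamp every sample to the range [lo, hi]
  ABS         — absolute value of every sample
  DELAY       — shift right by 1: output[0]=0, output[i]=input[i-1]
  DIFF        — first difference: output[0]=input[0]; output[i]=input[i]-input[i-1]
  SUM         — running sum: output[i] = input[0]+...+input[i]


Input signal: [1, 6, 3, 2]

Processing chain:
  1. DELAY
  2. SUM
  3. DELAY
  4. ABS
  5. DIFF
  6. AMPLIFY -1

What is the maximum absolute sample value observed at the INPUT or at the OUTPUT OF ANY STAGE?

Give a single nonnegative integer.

Answer: 10

Derivation:
Input: [1, 6, 3, 2] (max |s|=6)
Stage 1 (DELAY): [0, 1, 6, 3] = [0, 1, 6, 3] -> [0, 1, 6, 3] (max |s|=6)
Stage 2 (SUM): sum[0..0]=0, sum[0..1]=1, sum[0..2]=7, sum[0..3]=10 -> [0, 1, 7, 10] (max |s|=10)
Stage 3 (DELAY): [0, 0, 1, 7] = [0, 0, 1, 7] -> [0, 0, 1, 7] (max |s|=7)
Stage 4 (ABS): |0|=0, |0|=0, |1|=1, |7|=7 -> [0, 0, 1, 7] (max |s|=7)
Stage 5 (DIFF): s[0]=0, 0-0=0, 1-0=1, 7-1=6 -> [0, 0, 1, 6] (max |s|=6)
Stage 6 (AMPLIFY -1): 0*-1=0, 0*-1=0, 1*-1=-1, 6*-1=-6 -> [0, 0, -1, -6] (max |s|=6)
Overall max amplitude: 10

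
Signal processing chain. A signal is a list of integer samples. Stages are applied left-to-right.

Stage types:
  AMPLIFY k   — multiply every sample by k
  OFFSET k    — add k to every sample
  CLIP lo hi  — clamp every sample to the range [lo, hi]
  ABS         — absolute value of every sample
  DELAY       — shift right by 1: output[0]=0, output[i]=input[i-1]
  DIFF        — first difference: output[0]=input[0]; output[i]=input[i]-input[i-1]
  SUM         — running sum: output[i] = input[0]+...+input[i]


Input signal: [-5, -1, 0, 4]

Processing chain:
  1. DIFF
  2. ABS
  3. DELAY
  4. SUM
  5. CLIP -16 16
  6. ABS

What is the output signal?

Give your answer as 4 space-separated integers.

Answer: 0 5 9 10

Derivation:
Input: [-5, -1, 0, 4]
Stage 1 (DIFF): s[0]=-5, -1--5=4, 0--1=1, 4-0=4 -> [-5, 4, 1, 4]
Stage 2 (ABS): |-5|=5, |4|=4, |1|=1, |4|=4 -> [5, 4, 1, 4]
Stage 3 (DELAY): [0, 5, 4, 1] = [0, 5, 4, 1] -> [0, 5, 4, 1]
Stage 4 (SUM): sum[0..0]=0, sum[0..1]=5, sum[0..2]=9, sum[0..3]=10 -> [0, 5, 9, 10]
Stage 5 (CLIP -16 16): clip(0,-16,16)=0, clip(5,-16,16)=5, clip(9,-16,16)=9, clip(10,-16,16)=10 -> [0, 5, 9, 10]
Stage 6 (ABS): |0|=0, |5|=5, |9|=9, |10|=10 -> [0, 5, 9, 10]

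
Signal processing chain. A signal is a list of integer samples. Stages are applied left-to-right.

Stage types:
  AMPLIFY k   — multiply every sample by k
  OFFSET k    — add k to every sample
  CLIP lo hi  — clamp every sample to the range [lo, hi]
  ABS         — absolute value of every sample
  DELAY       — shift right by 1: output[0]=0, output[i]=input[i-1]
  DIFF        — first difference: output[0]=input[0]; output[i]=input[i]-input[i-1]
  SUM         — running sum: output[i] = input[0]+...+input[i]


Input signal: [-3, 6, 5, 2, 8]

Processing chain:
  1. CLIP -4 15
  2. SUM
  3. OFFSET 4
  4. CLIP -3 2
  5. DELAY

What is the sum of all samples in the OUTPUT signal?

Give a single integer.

Answer: 7

Derivation:
Input: [-3, 6, 5, 2, 8]
Stage 1 (CLIP -4 15): clip(-3,-4,15)=-3, clip(6,-4,15)=6, clip(5,-4,15)=5, clip(2,-4,15)=2, clip(8,-4,15)=8 -> [-3, 6, 5, 2, 8]
Stage 2 (SUM): sum[0..0]=-3, sum[0..1]=3, sum[0..2]=8, sum[0..3]=10, sum[0..4]=18 -> [-3, 3, 8, 10, 18]
Stage 3 (OFFSET 4): -3+4=1, 3+4=7, 8+4=12, 10+4=14, 18+4=22 -> [1, 7, 12, 14, 22]
Stage 4 (CLIP -3 2): clip(1,-3,2)=1, clip(7,-3,2)=2, clip(12,-3,2)=2, clip(14,-3,2)=2, clip(22,-3,2)=2 -> [1, 2, 2, 2, 2]
Stage 5 (DELAY): [0, 1, 2, 2, 2] = [0, 1, 2, 2, 2] -> [0, 1, 2, 2, 2]
Output sum: 7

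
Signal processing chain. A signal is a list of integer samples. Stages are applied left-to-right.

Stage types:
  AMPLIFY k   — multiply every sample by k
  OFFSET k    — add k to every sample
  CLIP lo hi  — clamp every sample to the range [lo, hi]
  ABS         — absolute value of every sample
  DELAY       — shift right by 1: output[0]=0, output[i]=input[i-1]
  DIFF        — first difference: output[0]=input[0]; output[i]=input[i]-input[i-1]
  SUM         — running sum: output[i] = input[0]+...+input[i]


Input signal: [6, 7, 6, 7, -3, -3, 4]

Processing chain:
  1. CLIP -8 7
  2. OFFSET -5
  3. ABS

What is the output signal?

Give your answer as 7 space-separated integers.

Input: [6, 7, 6, 7, -3, -3, 4]
Stage 1 (CLIP -8 7): clip(6,-8,7)=6, clip(7,-8,7)=7, clip(6,-8,7)=6, clip(7,-8,7)=7, clip(-3,-8,7)=-3, clip(-3,-8,7)=-3, clip(4,-8,7)=4 -> [6, 7, 6, 7, -3, -3, 4]
Stage 2 (OFFSET -5): 6+-5=1, 7+-5=2, 6+-5=1, 7+-5=2, -3+-5=-8, -3+-5=-8, 4+-5=-1 -> [1, 2, 1, 2, -8, -8, -1]
Stage 3 (ABS): |1|=1, |2|=2, |1|=1, |2|=2, |-8|=8, |-8|=8, |-1|=1 -> [1, 2, 1, 2, 8, 8, 1]

Answer: 1 2 1 2 8 8 1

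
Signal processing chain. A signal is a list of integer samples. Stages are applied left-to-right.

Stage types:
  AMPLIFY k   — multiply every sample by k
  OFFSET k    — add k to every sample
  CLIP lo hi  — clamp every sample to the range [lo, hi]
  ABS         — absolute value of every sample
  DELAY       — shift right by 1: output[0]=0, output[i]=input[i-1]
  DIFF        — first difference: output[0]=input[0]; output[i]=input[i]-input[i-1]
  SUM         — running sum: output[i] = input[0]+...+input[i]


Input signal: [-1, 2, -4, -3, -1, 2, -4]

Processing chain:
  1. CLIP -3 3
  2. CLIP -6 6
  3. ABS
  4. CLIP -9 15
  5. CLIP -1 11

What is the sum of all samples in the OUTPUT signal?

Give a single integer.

Answer: 15

Derivation:
Input: [-1, 2, -4, -3, -1, 2, -4]
Stage 1 (CLIP -3 3): clip(-1,-3,3)=-1, clip(2,-3,3)=2, clip(-4,-3,3)=-3, clip(-3,-3,3)=-3, clip(-1,-3,3)=-1, clip(2,-3,3)=2, clip(-4,-3,3)=-3 -> [-1, 2, -3, -3, -1, 2, -3]
Stage 2 (CLIP -6 6): clip(-1,-6,6)=-1, clip(2,-6,6)=2, clip(-3,-6,6)=-3, clip(-3,-6,6)=-3, clip(-1,-6,6)=-1, clip(2,-6,6)=2, clip(-3,-6,6)=-3 -> [-1, 2, -3, -3, -1, 2, -3]
Stage 3 (ABS): |-1|=1, |2|=2, |-3|=3, |-3|=3, |-1|=1, |2|=2, |-3|=3 -> [1, 2, 3, 3, 1, 2, 3]
Stage 4 (CLIP -9 15): clip(1,-9,15)=1, clip(2,-9,15)=2, clip(3,-9,15)=3, clip(3,-9,15)=3, clip(1,-9,15)=1, clip(2,-9,15)=2, clip(3,-9,15)=3 -> [1, 2, 3, 3, 1, 2, 3]
Stage 5 (CLIP -1 11): clip(1,-1,11)=1, clip(2,-1,11)=2, clip(3,-1,11)=3, clip(3,-1,11)=3, clip(1,-1,11)=1, clip(2,-1,11)=2, clip(3,-1,11)=3 -> [1, 2, 3, 3, 1, 2, 3]
Output sum: 15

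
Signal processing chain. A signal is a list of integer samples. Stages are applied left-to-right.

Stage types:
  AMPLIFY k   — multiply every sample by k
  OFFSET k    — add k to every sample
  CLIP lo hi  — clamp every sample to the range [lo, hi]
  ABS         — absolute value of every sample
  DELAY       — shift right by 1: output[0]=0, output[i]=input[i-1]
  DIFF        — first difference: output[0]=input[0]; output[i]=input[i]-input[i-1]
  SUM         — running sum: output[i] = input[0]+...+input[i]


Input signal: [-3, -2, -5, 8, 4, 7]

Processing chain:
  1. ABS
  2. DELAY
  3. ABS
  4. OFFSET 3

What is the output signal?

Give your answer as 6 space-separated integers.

Input: [-3, -2, -5, 8, 4, 7]
Stage 1 (ABS): |-3|=3, |-2|=2, |-5|=5, |8|=8, |4|=4, |7|=7 -> [3, 2, 5, 8, 4, 7]
Stage 2 (DELAY): [0, 3, 2, 5, 8, 4] = [0, 3, 2, 5, 8, 4] -> [0, 3, 2, 5, 8, 4]
Stage 3 (ABS): |0|=0, |3|=3, |2|=2, |5|=5, |8|=8, |4|=4 -> [0, 3, 2, 5, 8, 4]
Stage 4 (OFFSET 3): 0+3=3, 3+3=6, 2+3=5, 5+3=8, 8+3=11, 4+3=7 -> [3, 6, 5, 8, 11, 7]

Answer: 3 6 5 8 11 7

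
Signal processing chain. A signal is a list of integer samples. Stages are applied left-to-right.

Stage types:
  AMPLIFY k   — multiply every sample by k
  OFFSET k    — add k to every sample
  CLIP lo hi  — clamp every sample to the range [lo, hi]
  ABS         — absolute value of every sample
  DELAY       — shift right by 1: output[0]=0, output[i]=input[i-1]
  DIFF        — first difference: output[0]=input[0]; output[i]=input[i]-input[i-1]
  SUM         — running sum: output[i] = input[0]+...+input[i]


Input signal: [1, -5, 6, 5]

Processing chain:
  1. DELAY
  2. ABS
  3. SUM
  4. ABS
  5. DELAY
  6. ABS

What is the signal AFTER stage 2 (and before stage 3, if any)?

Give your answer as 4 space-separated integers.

Answer: 0 1 5 6

Derivation:
Input: [1, -5, 6, 5]
Stage 1 (DELAY): [0, 1, -5, 6] = [0, 1, -5, 6] -> [0, 1, -5, 6]
Stage 2 (ABS): |0|=0, |1|=1, |-5|=5, |6|=6 -> [0, 1, 5, 6]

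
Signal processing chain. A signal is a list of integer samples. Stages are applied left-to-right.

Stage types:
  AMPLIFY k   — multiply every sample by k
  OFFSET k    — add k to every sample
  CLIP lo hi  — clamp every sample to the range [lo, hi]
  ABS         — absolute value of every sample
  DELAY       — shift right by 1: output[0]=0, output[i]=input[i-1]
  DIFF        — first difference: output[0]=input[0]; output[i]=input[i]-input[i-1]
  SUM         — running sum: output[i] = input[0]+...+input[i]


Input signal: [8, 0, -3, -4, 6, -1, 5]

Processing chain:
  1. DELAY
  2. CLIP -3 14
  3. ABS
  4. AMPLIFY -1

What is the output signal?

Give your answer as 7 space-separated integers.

Input: [8, 0, -3, -4, 6, -1, 5]
Stage 1 (DELAY): [0, 8, 0, -3, -4, 6, -1] = [0, 8, 0, -3, -4, 6, -1] -> [0, 8, 0, -3, -4, 6, -1]
Stage 2 (CLIP -3 14): clip(0,-3,14)=0, clip(8,-3,14)=8, clip(0,-3,14)=0, clip(-3,-3,14)=-3, clip(-4,-3,14)=-3, clip(6,-3,14)=6, clip(-1,-3,14)=-1 -> [0, 8, 0, -3, -3, 6, -1]
Stage 3 (ABS): |0|=0, |8|=8, |0|=0, |-3|=3, |-3|=3, |6|=6, |-1|=1 -> [0, 8, 0, 3, 3, 6, 1]
Stage 4 (AMPLIFY -1): 0*-1=0, 8*-1=-8, 0*-1=0, 3*-1=-3, 3*-1=-3, 6*-1=-6, 1*-1=-1 -> [0, -8, 0, -3, -3, -6, -1]

Answer: 0 -8 0 -3 -3 -6 -1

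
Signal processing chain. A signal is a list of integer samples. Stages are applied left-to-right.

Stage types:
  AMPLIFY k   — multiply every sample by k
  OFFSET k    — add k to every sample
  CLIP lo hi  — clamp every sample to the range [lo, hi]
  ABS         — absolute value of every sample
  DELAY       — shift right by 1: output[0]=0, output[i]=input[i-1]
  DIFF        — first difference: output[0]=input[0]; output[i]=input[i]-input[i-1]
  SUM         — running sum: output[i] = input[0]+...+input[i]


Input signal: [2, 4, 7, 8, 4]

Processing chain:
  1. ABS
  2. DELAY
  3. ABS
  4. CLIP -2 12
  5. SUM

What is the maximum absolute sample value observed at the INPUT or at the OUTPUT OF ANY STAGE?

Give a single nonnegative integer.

Input: [2, 4, 7, 8, 4] (max |s|=8)
Stage 1 (ABS): |2|=2, |4|=4, |7|=7, |8|=8, |4|=4 -> [2, 4, 7, 8, 4] (max |s|=8)
Stage 2 (DELAY): [0, 2, 4, 7, 8] = [0, 2, 4, 7, 8] -> [0, 2, 4, 7, 8] (max |s|=8)
Stage 3 (ABS): |0|=0, |2|=2, |4|=4, |7|=7, |8|=8 -> [0, 2, 4, 7, 8] (max |s|=8)
Stage 4 (CLIP -2 12): clip(0,-2,12)=0, clip(2,-2,12)=2, clip(4,-2,12)=4, clip(7,-2,12)=7, clip(8,-2,12)=8 -> [0, 2, 4, 7, 8] (max |s|=8)
Stage 5 (SUM): sum[0..0]=0, sum[0..1]=2, sum[0..2]=6, sum[0..3]=13, sum[0..4]=21 -> [0, 2, 6, 13, 21] (max |s|=21)
Overall max amplitude: 21

Answer: 21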